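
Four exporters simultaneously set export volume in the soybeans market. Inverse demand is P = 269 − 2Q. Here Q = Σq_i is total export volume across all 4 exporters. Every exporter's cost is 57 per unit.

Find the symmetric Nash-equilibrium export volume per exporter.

A representative exporter's profit is π_i = q_i(269 − 2Q) − 57q_i, with Q = q_i + Σ_{j≠i} q_j.
First-order condition: 212 − 4q_i − 2Σ_{j≠i} q_j = 0.
In a symmetric equilibrium every exporter chooses the same q, so Σ_{j≠i} q_j = 3q. The condition becomes 212 − 10q = 0, giving q = 212/10 = 21.2.

21.2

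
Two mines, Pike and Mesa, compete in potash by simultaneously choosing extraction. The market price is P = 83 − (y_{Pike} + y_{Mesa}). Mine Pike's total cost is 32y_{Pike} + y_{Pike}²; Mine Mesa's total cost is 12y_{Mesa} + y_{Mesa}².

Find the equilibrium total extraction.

24.4

Mine Pike's profit: π = y_{Pike}(83 − (y_{Pike} + y_{Mesa})) − 32y_{Pike} − y_{Pike}².
∂π/∂y_{Pike} = 51 − 4y_{Pike} − y_{Mesa} = 0, so y_{Pike} = 12.75 − 0.25y_{Mesa}.
By the same steps for Mesa: y_{Mesa} = 17.75 − 0.25y_{Pike}.
Plugging y_{Mesa} into Pike's best response: y_{Pike} = 12.75 − 0.25(17.75 − 0.25y_{Pike}) ⇒ 0.9375y_{Pike} = 8.3125, so y_{Pike} = 133/15.
Then y_{Mesa} = 17.75 − 0.25·(133/15) = 233/15.
Total extraction: 133/15 + 233/15 = 24.4.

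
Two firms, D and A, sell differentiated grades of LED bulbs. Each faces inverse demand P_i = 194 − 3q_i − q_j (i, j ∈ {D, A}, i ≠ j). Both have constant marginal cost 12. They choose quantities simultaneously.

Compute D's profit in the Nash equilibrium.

Firm D's profit: π = q_D(194 − 3q_D − q_A) − 12q_D.
∂π/∂q_D = 182 − 6q_D − q_A = 0 ⇒ q_D = 91/3 − (1/6)q_A.
By symmetry q_A = q_D; substituting into the reaction function, (7/6)q_D = 91/3 and q_D = 26.
P_D = 194 − 3·26 − 26 = 90.
Profit = (90 − 12)·26 = 2028.

2028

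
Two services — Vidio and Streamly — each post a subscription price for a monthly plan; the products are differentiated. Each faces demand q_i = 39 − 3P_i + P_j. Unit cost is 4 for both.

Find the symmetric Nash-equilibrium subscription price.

Vidio's profit: π = (P_{Vidio} − 4)(39 − 3P_{Vidio} + P_{Streamly}).
∂π/∂P_{Vidio} = 51 − 6P_{Vidio} + P_{Streamly} = 0 ⇒ P_{Vidio} = 8.5 + (1/6)P_{Streamly}.
By symmetry P_{Streamly} = P_{Vidio}; substituting into the reaction function, (5/6)P_{Vidio} = 8.5 and P_{Vidio} = 10.2.

10.2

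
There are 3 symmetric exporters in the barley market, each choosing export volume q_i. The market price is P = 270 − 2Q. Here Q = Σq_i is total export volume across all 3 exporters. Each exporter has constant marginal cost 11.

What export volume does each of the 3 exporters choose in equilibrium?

A representative exporter's profit is π_i = q_i(270 − 2Q) − 11q_i, with Q = q_i + Σ_{j≠i} q_j.
First-order condition: 259 − 4q_i − 2Σ_{j≠i} q_j = 0.
With identical exporters, set every q_j = q: then 259 − 4q − 4q = 0, i.e. q = 259/8 = 32.375.

32.375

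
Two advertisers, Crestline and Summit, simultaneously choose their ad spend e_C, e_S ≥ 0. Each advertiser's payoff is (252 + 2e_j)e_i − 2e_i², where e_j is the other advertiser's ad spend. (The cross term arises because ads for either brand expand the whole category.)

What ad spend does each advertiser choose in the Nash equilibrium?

126

Crestline's payoff is (252 + 2e_S)e_C − 2e_C².
∂π/∂e_C = 252 + 2e_S − 4e_C = 0, so e_C = 63 + 0.5e_S.
The game is symmetric, so in equilibrium e_S = e_C: the reaction function gives 0.5e_C = 63, hence e_C = 126.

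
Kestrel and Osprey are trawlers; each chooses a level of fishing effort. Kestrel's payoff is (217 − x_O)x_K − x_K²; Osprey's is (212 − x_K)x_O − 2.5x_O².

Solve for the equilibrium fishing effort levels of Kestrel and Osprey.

97, 23

Expanding Kestrel's payoff: 217x_K − x_Ox_K − x_K².
∂π/∂x_K = 217 − x_O − 2x_K = 0, so x_K = 108.5 − 0.5x_O.
Likewise for Osprey: x_O = 42.4 − 0.2x_K.
Plugging x_O into Kestrel's best response: x_K = 108.5 − 0.5(42.4 − 0.2x_K) ⇒ 0.9x_K = 87.3, so x_K = 97.
Then x_O = 42.4 − 0.2·97 = 23.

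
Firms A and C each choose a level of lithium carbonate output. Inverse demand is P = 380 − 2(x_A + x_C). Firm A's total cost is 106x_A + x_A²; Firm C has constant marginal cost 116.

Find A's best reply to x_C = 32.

Firm A's profit: π = x_A(380 − 2(x_A + x_C)) − 106x_A − x_A².
∂π/∂x_A = 274 − 6x_A − 2x_C = 0, so x_A = 137/3 − (1/3)x_C.
At x_C = 32: x_A = 137/3 − (1/3)·32 = 35.

35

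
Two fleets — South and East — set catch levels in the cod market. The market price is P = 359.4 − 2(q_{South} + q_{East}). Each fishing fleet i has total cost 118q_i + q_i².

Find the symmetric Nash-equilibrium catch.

30.175

Fishing fleet South's profit: π = q_{South}(359.4 − 2(q_{South} + q_{East})) − 118q_{South} − q_{South}².
∂π/∂q_{South} = 241.4 − 6q_{South} − 2q_{East} = 0, so q_{South} = 1207/30 − (1/3)q_{East}.
The game is symmetric, so in equilibrium q_{East} = q_{South}: the reaction function gives (4/3)q_{South} = 1207/30, hence q_{South} = 30.175.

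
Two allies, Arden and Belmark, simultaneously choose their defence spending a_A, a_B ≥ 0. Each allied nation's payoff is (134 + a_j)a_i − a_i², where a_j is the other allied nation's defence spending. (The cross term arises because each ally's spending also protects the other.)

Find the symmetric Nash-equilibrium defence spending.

Arden's payoff is (134 + a_B)a_A − a_A².
∂π/∂a_A = 134 + a_B − 2a_A = 0, so a_A = 67 + 0.5a_B.
Setting a_A = a_B in the reaction function: a_A = 67 + 0.5a_A, so a_A = 67 / 0.5 = 134.

134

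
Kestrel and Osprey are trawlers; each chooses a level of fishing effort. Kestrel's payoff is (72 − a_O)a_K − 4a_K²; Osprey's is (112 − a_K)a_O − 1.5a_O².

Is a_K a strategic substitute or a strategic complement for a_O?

strategic substitutes

Expanding Kestrel's payoff: 72a_K − a_Oa_K − 4a_K².
∂π/∂a_K = 72 − a_O − 8a_K = 0, so a_K = 9 − 0.125a_O.
The best-response slope da_K/da_O = −0.125 < 0: the reaction function is downward-sloping, so the choices are strategic substitutes.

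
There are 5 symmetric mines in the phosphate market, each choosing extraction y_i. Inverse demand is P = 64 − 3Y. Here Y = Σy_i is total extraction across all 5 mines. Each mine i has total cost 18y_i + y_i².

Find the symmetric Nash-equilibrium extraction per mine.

A representative mine's profit is π_i = y_i(64 − 3Y) − 18y_i − y_i², with Y = y_i + Σ_{j≠i} y_j.
First-order condition: 46 − 8y_i − 3Σ_{j≠i} y_j = 0.
In a symmetric equilibrium every mine chooses the same y, so Σ_{j≠i} y_j = 4y. The condition becomes 46 − 20y = 0, giving y = 46/20 = 2.3.

2.3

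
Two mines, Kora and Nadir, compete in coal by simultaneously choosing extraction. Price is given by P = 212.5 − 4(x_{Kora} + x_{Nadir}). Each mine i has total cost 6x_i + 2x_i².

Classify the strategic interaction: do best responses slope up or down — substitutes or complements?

strategic substitutes

Mine Kora's profit: π = x_{Kora}(212.5 − 4(x_{Kora} + x_{Nadir})) − 6x_{Kora} − 2x_{Kora}².
∂π/∂x_{Kora} = 206.5 − 12x_{Kora} − 4x_{Nadir} = 0, so x_{Kora} = 413/24 − (1/3)x_{Nadir}.
The best-response slope dx_{Kora}/dx_{Nadir} = −1/3 < 0: the reaction function is downward-sloping, so the choices are strategic substitutes.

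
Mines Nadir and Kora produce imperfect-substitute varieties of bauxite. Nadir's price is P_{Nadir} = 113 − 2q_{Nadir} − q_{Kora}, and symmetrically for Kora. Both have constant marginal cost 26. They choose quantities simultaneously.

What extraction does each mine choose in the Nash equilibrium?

Mine Nadir's profit: π = q_{Nadir}(113 − 2q_{Nadir} − q_{Kora}) − 26q_{Nadir}.
∂π/∂q_{Nadir} = 87 − 4q_{Nadir} − q_{Kora} = 0 ⇒ q_{Nadir} = 21.75 − 0.25q_{Kora}.
Setting q_{Nadir} = q_{Kora} in the reaction function: q_{Nadir} = 21.75 − 0.25q_{Nadir}, so q_{Nadir} = 21.75 / 1.25 = 17.4.

17.4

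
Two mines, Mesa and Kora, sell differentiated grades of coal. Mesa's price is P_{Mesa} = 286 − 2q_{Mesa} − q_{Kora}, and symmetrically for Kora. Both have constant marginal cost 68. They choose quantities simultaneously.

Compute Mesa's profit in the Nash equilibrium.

3801.92

Mine Mesa's profit: π = q_{Mesa}(286 − 2q_{Mesa} − q_{Kora}) − 68q_{Mesa}.
∂π/∂q_{Mesa} = 218 − 4q_{Mesa} − q_{Kora} = 0 ⇒ q_{Mesa} = 54.5 − 0.25q_{Kora}.
The game is symmetric, so in equilibrium q_{Kora} = q_{Mesa}: the reaction function gives 1.25q_{Mesa} = 54.5, hence q_{Mesa} = 43.6.
P_{Mesa} = 286 − 2·43.6 − 43.6 = 155.2.
Profit = (155.2 − 68)·43.6 = 3801.92.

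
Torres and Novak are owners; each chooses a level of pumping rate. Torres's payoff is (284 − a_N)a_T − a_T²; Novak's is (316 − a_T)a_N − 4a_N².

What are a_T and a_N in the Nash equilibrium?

Expanding Torres's payoff: 284a_T − a_Na_T − a_T².
∂π/∂a_T = 284 − a_N − 2a_T = 0, so a_T = 142 − 0.5a_N.
Likewise for Novak: a_N = 39.5 − 0.125a_T.
Solving the two reaction functions simultaneously: (1 − (−0.5)(−0.125))a_T = 142 − 0.5·39.5, so 0.9375a_T = 122.25 and a_T = 130.4.
Then a_N = 39.5 − 0.125·130.4 = 23.2.

130.4, 23.2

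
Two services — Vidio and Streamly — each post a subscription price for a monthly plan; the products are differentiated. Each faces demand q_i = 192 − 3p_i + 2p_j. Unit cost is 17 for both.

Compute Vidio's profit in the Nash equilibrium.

Vidio's profit: π = (p_{Vidio} − 17)(192 − 3p_{Vidio} + 2p_{Streamly}).
∂π/∂p_{Vidio} = 243 − 6p_{Vidio} + 2p_{Streamly} = 0 ⇒ p_{Vidio} = 40.5 + (1/3)p_{Streamly}.
The game is symmetric, so in equilibrium p_{Streamly} = p_{Vidio}: the reaction function gives (2/3)p_{Vidio} = 40.5, hence p_{Vidio} = 60.75.
q_{Vidio} = 192 − 3·60.75 + 2·60.75 = 131.25.
Profit = (60.75 − 17)·131.25 = 5742.1875.

5742.1875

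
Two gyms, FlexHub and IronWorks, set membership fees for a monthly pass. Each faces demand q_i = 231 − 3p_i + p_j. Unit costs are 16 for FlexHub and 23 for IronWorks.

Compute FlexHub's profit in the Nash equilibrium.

FlexHub's profit: π = (p_{FlexHub} − 16)(231 − 3p_{FlexHub} + p_{IronWorks}).
∂π/∂p_{FlexHub} = 279 − 6p_{FlexHub} + p_{IronWorks} = 0 ⇒ p_{FlexHub} = 46.5 + (1/6)p_{IronWorks}.
Similarly p_{IronWorks} = 50 + (1/6)p_{FlexHub}.
Plugging p_{IronWorks} into FlexHub's best response: p_{FlexHub} = 46.5 + (1/6)(50 + (1/6)p_{FlexHub}) ⇒ (35/36)p_{FlexHub} = 329/6, so p_{FlexHub} = 56.4.
Then p_{IronWorks} = 50 + (1/6)·56.4 = 59.4.
q_{FlexHub} = 231 − 3·56.4 + 59.4 = 121.2.
Profit = (56.4 − 16)·121.2 = 4896.48.

4896.48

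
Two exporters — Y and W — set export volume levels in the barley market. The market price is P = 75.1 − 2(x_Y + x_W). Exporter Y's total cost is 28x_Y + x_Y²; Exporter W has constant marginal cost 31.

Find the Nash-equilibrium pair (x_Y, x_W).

5.01, 8.52

Exporter Y's profit: π = x_Y(75.1 − 2(x_Y + x_W)) − 28x_Y − x_Y².
∂π/∂x_Y = 47.1 − 6x_Y − 2x_W = 0, so x_Y = 7.85 − (1/3)x_W.
For W: ∂π/∂x_W = 44.1 − 4x_W − 2x_Y = 0 ⇒ x_W = 11.025 − 0.5x_Y.
Substituting the second reaction function into the first: x_Y = 7.85 − (1/3)(11.025 − 0.5x_Y), which gives (5/6)x_Y = 4.175 ⇒ x_Y = 5.01.
Then x_W = 11.025 − 0.5·5.01 = 8.52.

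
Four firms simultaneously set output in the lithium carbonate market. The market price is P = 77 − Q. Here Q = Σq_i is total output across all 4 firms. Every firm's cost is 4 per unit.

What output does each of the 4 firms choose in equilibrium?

14.6

A representative firm's profit is π_i = q_i(77 − Q) − 4q_i, with Q = q_i + Σ_{j≠i} q_j.
First-order condition: 73 − 2q_i − Σ_{j≠i} q_j = 0.
Imposing symmetry (q_j = q for all j) turns Σ_{j≠i} q_j into 3q, so 73 = 5q and q = 14.6.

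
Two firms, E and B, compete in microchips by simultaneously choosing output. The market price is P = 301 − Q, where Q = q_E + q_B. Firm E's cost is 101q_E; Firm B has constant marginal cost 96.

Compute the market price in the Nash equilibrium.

Firm E's profit: π = q_E(301 − (q_E + q_B)) − 101q_E.
∂π/∂q_E = 200 − 2q_E − q_B = 0, so q_E = 100 − 0.5q_B.
By the same steps for B: q_B = 102.5 − 0.5q_E.
Solving the two reaction functions simultaneously: (1 − (−0.5)(−0.5))q_E = 100 − 0.5·102.5, so 0.75q_E = 48.75 and q_E = 65.
Then q_B = 102.5 − 0.5·65 = 70.
Equilibrium price: P = 301 − 135 = 166.

166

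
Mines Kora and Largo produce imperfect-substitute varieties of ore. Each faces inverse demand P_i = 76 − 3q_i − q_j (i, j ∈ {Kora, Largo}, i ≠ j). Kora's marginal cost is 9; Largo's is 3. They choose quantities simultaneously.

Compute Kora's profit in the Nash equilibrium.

265.08

Mine Kora's profit: π = q_{Kora}(76 − 3q_{Kora} − q_{Largo}) − 9q_{Kora}.
∂π/∂q_{Kora} = 67 − 6q_{Kora} − q_{Largo} = 0 ⇒ q_{Kora} = 67/6 − (1/6)q_{Largo}.
Similarly q_{Largo} = 73/6 − (1/6)q_{Kora}.
Solving the two reaction functions simultaneously: (1 − (−1/6)(−1/6))q_{Kora} = 67/6 − (1/6)·(73/6), so (35/36)q_{Kora} = 329/36 and q_{Kora} = 9.4.
Then q_{Largo} = 73/6 − (1/6)·9.4 = 10.6.
P_{Kora} = 76 − 3·9.4 − 10.6 = 37.2.
Profit = (37.2 − 9)·9.4 = 265.08.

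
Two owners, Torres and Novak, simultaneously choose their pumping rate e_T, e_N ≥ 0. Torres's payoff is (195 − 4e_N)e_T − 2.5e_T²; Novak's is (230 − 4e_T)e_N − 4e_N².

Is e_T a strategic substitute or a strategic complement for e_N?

Expanding Torres's payoff: 195e_T − 4e_Ne_T − 2.5e_T².
∂π/∂e_T = 195 − 4e_N − 5e_T = 0, so e_T = 39 − 0.8e_N.
The best-response slope de_T/de_N = −0.8 < 0: the reaction function is downward-sloping, so the choices are strategic substitutes.

strategic substitutes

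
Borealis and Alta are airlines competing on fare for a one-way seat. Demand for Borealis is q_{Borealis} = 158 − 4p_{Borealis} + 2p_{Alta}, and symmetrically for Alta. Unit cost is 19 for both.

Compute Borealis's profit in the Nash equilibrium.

1600

Borealis's profit: π = (p_{Borealis} − 19)(158 − 4p_{Borealis} + 2p_{Alta}).
∂π/∂p_{Borealis} = 234 − 8p_{Borealis} + 2p_{Alta} = 0 ⇒ p_{Borealis} = 29.25 + 0.25p_{Alta}.
By symmetry p_{Alta} = p_{Borealis}; substituting into the reaction function, 0.75p_{Borealis} = 29.25 and p_{Borealis} = 39.
q_{Borealis} = 158 − 4·39 + 2·39 = 80.
Profit = (39 − 19)·80 = 1600.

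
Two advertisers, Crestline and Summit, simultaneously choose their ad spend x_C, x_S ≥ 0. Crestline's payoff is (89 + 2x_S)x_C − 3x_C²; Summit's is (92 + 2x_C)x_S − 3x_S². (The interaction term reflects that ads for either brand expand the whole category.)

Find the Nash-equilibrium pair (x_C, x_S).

22.4375, 22.8125

Expanding Crestline's payoff: 89x_C + 2x_Sx_C − 3x_C².
∂π/∂x_C = 89 + 2x_S − 6x_C = 0, so x_C = 89/6 + (1/3)x_S.
Likewise for Summit: x_S = 46/3 + (1/3)x_C.
Plugging x_S into Crestline's best response: x_C = 89/6 + (1/3)(46/3 + (1/3)x_C) ⇒ (8/9)x_C = 359/18, so x_C = 22.4375.
Then x_S = 46/3 + (1/3)·22.4375 = 22.8125.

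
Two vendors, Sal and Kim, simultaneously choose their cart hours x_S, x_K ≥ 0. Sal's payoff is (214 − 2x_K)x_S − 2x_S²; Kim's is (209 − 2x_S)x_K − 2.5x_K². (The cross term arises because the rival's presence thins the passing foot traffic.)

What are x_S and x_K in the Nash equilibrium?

40.75, 25.5

Expanding Sal's payoff: 214x_S − 2x_Kx_S − 2x_S².
∂π/∂x_S = 214 − 2x_K − 4x_S = 0, so x_S = 53.5 − 0.5x_K.
Likewise for Kim: x_K = 41.8 − 0.4x_S.
Solving the two reaction functions simultaneously: (1 − (−0.5)(−0.4))x_S = 53.5 − 0.5·41.8, so 0.8x_S = 32.6 and x_S = 40.75.
Then x_K = 41.8 − 0.4·40.75 = 25.5.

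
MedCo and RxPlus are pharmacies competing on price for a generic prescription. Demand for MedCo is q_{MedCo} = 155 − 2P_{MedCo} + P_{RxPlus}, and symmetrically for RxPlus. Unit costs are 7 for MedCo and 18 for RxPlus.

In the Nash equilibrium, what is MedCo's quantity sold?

MedCo's profit: π = (P_{MedCo} − 7)(155 − 2P_{MedCo} + P_{RxPlus}).
∂π/∂P_{MedCo} = 169 − 4P_{MedCo} + P_{RxPlus} = 0 ⇒ P_{MedCo} = 42.25 + 0.25P_{RxPlus}.
Similarly P_{RxPlus} = 47.75 + 0.25P_{MedCo}.
Solving the two reaction functions simultaneously: (1 − (0.25)(0.25))P_{MedCo} = 42.25 + 0.25·47.75, so 0.9375P_{MedCo} = 54.1875 and P_{MedCo} = 57.8.
Then P_{RxPlus} = 47.75 + 0.25·57.8 = 62.2.
q_{MedCo} = 155 − 2·57.8 + 62.2 = 101.6.

101.6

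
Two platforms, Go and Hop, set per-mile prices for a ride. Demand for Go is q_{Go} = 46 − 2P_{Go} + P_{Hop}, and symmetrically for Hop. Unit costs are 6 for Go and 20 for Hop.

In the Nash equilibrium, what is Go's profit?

462.08

Go's profit: π = (P_{Go} − 6)(46 − 2P_{Go} + P_{Hop}).
∂π/∂P_{Go} = 58 − 4P_{Go} + P_{Hop} = 0 ⇒ P_{Go} = 14.5 + 0.25P_{Hop}.
Similarly P_{Hop} = 21.5 + 0.25P_{Go}.
Substituting the second reaction function into the first: P_{Go} = 14.5 + 0.25(21.5 + 0.25P_{Go}), which gives 0.9375P_{Go} = 19.875 ⇒ P_{Go} = 21.2.
Then P_{Hop} = 21.5 + 0.25·21.2 = 26.8.
q_{Go} = 46 − 2·21.2 + 26.8 = 30.4.
Profit = (21.2 − 6)·30.4 = 462.08.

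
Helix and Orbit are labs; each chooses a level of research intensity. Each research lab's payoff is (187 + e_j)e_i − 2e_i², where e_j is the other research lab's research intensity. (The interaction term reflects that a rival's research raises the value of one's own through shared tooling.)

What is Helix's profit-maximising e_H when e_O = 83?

Helix's payoff is (187 + e_O)e_H − 2e_H².
∂π/∂e_H = 187 + e_O − 4e_H = 0, so e_H = 46.75 + 0.25e_O.
At e_O = 83: e_H = 46.75 + 0.25·83 = 67.5.

67.5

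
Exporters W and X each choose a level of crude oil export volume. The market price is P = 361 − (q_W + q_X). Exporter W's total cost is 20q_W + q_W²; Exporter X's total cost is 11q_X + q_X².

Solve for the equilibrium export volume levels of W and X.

67.6, 70.6

Exporter W's profit: π = q_W(361 − (q_W + q_X)) − 20q_W − q_W².
∂π/∂q_W = 341 − 4q_W − q_X = 0, so q_W = 85.25 − 0.25q_X.
By the same steps for X: q_X = 87.5 − 0.25q_W.
Solving the two reaction functions simultaneously: (1 − (−0.25)(−0.25))q_W = 85.25 − 0.25·87.5, so 0.9375q_W = 63.375 and q_W = 67.6.
Then q_X = 87.5 − 0.25·67.6 = 70.6.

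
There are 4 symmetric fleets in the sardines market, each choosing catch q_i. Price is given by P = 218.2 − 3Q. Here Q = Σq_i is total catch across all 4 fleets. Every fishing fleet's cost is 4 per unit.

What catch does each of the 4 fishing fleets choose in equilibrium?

A representative fishing fleet's profit is π_i = q_i(218.2 − 3Q) − 4q_i, with Q = q_i + Σ_{j≠i} q_j.
First-order condition: 214.2 − 6q_i − 3Σ_{j≠i} q_j = 0.
With identical fishing fleets, set every q_j = q: then 214.2 − 6q − 9q = 0, i.e. q = 214.2/15 = 14.28.

14.28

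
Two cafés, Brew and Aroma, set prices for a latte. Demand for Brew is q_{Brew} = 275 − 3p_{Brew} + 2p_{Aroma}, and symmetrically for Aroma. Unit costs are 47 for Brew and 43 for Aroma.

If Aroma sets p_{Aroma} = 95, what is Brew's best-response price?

Brew's profit: π = (p_{Brew} − 47)(275 − 3p_{Brew} + 2p_{Aroma}).
∂π/∂p_{Brew} = 416 − 6p_{Brew} + 2p_{Aroma} = 0 ⇒ p_{Brew} = 208/3 + (1/3)p_{Aroma}.
At p_{Aroma} = 95: p_{Brew} = 208/3 + (1/3)·95 = 101.

101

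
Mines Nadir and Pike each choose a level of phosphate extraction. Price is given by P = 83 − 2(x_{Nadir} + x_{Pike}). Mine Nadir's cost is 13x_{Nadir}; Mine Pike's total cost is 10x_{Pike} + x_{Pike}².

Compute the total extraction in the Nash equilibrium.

Mine Nadir's profit: π = x_{Nadir}(83 − 2(x_{Nadir} + x_{Pike})) − 13x_{Nadir}.
∂π/∂x_{Nadir} = 70 − 4x_{Nadir} − 2x_{Pike} = 0, so x_{Nadir} = 17.5 − 0.5x_{Pike}.
For Pike: ∂π/∂x_{Pike} = 73 − 6x_{Pike} − 2x_{Nadir} = 0 ⇒ x_{Pike} = 73/6 − (1/3)x_{Nadir}.
Solving the two reaction functions simultaneously: (1 − (−0.5)(−1/3))x_{Nadir} = 17.5 − 0.5·(73/6), so (5/6)x_{Nadir} = 137/12 and x_{Nadir} = 13.7.
Then x_{Pike} = 73/6 − (1/3)·13.7 = 7.6.
Total extraction: 13.7 + 7.6 = 21.3.

21.3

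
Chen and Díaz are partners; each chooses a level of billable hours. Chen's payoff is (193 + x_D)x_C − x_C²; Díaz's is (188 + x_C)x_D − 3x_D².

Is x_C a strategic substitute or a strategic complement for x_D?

Expanding Chen's payoff: 193x_C + x_Dx_C − x_C².
∂π/∂x_C = 193 + x_D − 2x_C = 0, so x_C = 96.5 + 0.5x_D.
The best-response slope dx_C/dx_D = 0.5 > 0: the reaction function is upward-sloping, so the choices are strategic complements.

strategic complements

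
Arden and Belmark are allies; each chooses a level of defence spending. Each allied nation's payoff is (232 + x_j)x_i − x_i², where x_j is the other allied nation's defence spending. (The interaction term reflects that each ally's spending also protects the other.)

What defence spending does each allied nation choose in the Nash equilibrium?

232

Arden's payoff is (232 + x_B)x_A − x_A².
∂π/∂x_A = 232 + x_B − 2x_A = 0, so x_A = 116 + 0.5x_B.
The game is symmetric, so in equilibrium x_B = x_A: the reaction function gives 0.5x_A = 116, hence x_A = 232.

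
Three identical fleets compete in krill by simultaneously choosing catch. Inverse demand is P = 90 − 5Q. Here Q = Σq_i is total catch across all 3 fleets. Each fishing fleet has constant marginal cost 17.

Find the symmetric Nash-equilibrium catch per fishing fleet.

3.65

A representative fishing fleet's profit is π_i = q_i(90 − 5Q) − 17q_i, with Q = q_i + Σ_{j≠i} q_j.
First-order condition: 73 − 10q_i − 5Σ_{j≠i} q_j = 0.
In a symmetric equilibrium every fishing fleet chooses the same q, so Σ_{j≠i} q_j = 2q. The condition becomes 73 − 20q = 0, giving q = 73/20 = 3.65.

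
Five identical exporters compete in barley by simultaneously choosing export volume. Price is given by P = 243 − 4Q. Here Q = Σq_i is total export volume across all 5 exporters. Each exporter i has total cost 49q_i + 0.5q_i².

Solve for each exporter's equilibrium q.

7.76

A representative exporter's profit is π_i = q_i(243 − 4Q) − 49q_i − 0.5q_i², with Q = q_i + Σ_{j≠i} q_j.
First-order condition: 194 − 9q_i − 4Σ_{j≠i} q_j = 0.
With identical exporters, set every q_j = q: then 194 − 9q − 16q = 0, i.e. q = 194/25 = 7.76.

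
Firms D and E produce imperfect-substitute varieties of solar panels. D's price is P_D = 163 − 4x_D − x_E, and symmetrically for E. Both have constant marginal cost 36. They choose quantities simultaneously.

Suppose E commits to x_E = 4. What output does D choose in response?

15.375

Firm D's profit: π = x_D(163 − 4x_D − x_E) − 36x_D.
∂π/∂x_D = 127 − 8x_D − x_E = 0 ⇒ x_D = 15.875 − 0.125x_E.
At x_E = 4: x_D = 15.875 − 0.125·4 = 15.375.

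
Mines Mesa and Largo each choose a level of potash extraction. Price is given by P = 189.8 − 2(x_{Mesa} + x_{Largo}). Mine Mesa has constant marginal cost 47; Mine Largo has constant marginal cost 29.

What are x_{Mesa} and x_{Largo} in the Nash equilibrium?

20.8, 29.8

Mine Mesa's profit: π = x_{Mesa}(189.8 − 2(x_{Mesa} + x_{Largo})) − 47x_{Mesa}.
∂π/∂x_{Mesa} = 142.8 − 4x_{Mesa} − 2x_{Largo} = 0, so x_{Mesa} = 35.7 − 0.5x_{Largo}.
By the same steps for Largo: x_{Largo} = 40.2 − 0.5x_{Mesa}.
Plugging x_{Largo} into Mesa's best response: x_{Mesa} = 35.7 − 0.5(40.2 − 0.5x_{Mesa}) ⇒ 0.75x_{Mesa} = 15.6, so x_{Mesa} = 20.8.
Then x_{Largo} = 40.2 − 0.5·20.8 = 29.8.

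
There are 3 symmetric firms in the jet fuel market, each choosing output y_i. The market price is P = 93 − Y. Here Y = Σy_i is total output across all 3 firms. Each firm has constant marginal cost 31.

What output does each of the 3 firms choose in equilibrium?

15.5

A representative firm's profit is π_i = y_i(93 − Y) − 31y_i, with Y = y_i + Σ_{j≠i} y_j.
First-order condition: 62 − 2y_i − Σ_{j≠i} y_j = 0.
With identical firms, set every y_j = y: then 62 − 2y − 2y = 0, i.e. y = 62/4 = 15.5.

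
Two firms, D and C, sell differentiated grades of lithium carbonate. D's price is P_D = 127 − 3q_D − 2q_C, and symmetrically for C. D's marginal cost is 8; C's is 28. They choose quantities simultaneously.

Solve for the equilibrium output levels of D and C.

Firm D's profit: π = q_D(127 − 3q_D − 2q_C) − 8q_D.
∂π/∂q_D = 119 − 6q_D − 2q_C = 0 ⇒ q_D = 119/6 − (1/3)q_C.
Similarly q_C = 16.5 − (1/3)q_D.
Plugging q_C into D's best response: q_D = 119/6 − (1/3)(16.5 − (1/3)q_D) ⇒ (8/9)q_D = 43/3, so q_D = 16.125.
Then q_C = 16.5 − (1/3)·16.125 = 11.125.

16.125, 11.125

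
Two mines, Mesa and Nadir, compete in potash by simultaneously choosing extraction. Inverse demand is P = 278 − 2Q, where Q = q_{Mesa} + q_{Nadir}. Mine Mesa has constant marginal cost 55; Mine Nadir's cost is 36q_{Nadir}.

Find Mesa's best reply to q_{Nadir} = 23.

Mine Mesa's profit: π = q_{Mesa}(278 − 2(q_{Mesa} + q_{Nadir})) − 55q_{Mesa}.
∂π/∂q_{Mesa} = 223 − 4q_{Mesa} − 2q_{Nadir} = 0, so q_{Mesa} = 55.75 − 0.5q_{Nadir}.
At q_{Nadir} = 23: q_{Mesa} = 55.75 − 0.5·23 = 44.25.

44.25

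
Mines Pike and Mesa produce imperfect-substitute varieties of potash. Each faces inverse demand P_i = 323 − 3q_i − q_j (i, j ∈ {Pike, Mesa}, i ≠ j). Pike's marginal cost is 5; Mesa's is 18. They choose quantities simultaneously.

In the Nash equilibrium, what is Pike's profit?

6292.92

Mine Pike's profit: π = q_{Pike}(323 − 3q_{Pike} − q_{Mesa}) − 5q_{Pike}.
∂π/∂q_{Pike} = 318 − 6q_{Pike} − q_{Mesa} = 0 ⇒ q_{Pike} = 53 − (1/6)q_{Mesa}.
Similarly q_{Mesa} = 305/6 − (1/6)q_{Pike}.
Solving the two reaction functions simultaneously: (1 − (−1/6)(−1/6))q_{Pike} = 53 − (1/6)·(305/6), so (35/36)q_{Pike} = 1603/36 and q_{Pike} = 45.8.
Then q_{Mesa} = 305/6 − (1/6)·45.8 = 43.2.
P_{Pike} = 323 − 3·45.8 − 43.2 = 142.4.
Profit = (142.4 − 5)·45.8 = 6292.92.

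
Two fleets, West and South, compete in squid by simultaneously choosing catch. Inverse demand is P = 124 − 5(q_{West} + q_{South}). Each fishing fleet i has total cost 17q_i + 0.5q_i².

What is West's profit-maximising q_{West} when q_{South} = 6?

7

Fishing fleet West's profit: π = q_{West}(124 − 5(q_{West} + q_{South})) − 17q_{West} − 0.5q_{West}².
∂π/∂q_{West} = 107 − 11q_{West} − 5q_{South} = 0, so q_{West} = 107/11 − (5/11)q_{South}.
At q_{South} = 6: q_{West} = 107/11 − (5/11)·6 = 7.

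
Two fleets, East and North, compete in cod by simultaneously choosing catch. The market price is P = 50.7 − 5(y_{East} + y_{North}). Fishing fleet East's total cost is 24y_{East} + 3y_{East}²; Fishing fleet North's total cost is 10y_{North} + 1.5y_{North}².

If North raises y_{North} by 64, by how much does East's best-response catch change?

-20

Fishing fleet East's profit: π = y_{East}(50.7 − 5(y_{East} + y_{North})) − 24y_{East} − 3y_{East}².
∂π/∂y_{East} = 26.7 − 16y_{East} − 5y_{North} = 0, so y_{East} = 267/160 − 0.3125y_{North}.
The reaction-function slope is −0.3125, so a 64-unit rise in y_{North} moves y_{East} by −0.3125 × 64 = −20. East's best response falls — the actions are strategic substitutes.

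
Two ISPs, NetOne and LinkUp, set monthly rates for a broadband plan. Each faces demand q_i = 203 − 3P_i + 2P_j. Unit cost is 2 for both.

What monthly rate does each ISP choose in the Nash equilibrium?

NetOne's profit: π = (P_{NetOne} − 2)(203 − 3P_{NetOne} + 2P_{LinkUp}).
∂π/∂P_{NetOne} = 209 − 6P_{NetOne} + 2P_{LinkUp} = 0 ⇒ P_{NetOne} = 209/6 + (1/3)P_{LinkUp}.
The game is symmetric, so in equilibrium P_{LinkUp} = P_{NetOne}: the reaction function gives (2/3)P_{NetOne} = 209/6, hence P_{NetOne} = 52.25.

52.25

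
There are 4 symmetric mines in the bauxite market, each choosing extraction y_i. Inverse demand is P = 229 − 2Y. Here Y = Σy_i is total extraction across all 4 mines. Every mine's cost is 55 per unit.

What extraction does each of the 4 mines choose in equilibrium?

A representative mine's profit is π_i = y_i(229 − 2Y) − 55y_i, with Y = y_i + Σ_{j≠i} y_j.
First-order condition: 174 − 4y_i − 2Σ_{j≠i} y_j = 0.
Imposing symmetry (y_j = y for all j) turns Σ_{j≠i} y_j into 3y, so 174 = 10y and y = 17.4.

17.4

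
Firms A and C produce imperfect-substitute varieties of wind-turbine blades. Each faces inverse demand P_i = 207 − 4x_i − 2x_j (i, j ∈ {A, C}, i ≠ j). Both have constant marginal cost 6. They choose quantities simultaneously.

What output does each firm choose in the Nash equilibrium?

Firm A's profit: π = x_A(207 − 4x_A − 2x_C) − 6x_A.
∂π/∂x_A = 201 − 8x_A − 2x_C = 0 ⇒ x_A = 25.125 − 0.25x_C.
Setting x_A = x_C in the reaction function: x_A = 25.125 − 0.25x_A, so x_A = 25.125 / 1.25 = 20.1.

20.1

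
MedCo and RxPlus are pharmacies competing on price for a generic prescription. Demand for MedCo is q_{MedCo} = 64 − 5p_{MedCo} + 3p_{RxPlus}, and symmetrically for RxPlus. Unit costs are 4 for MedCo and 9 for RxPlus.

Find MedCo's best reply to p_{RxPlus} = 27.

MedCo's profit: π = (p_{MedCo} − 4)(64 − 5p_{MedCo} + 3p_{RxPlus}).
∂π/∂p_{MedCo} = 84 − 10p_{MedCo} + 3p_{RxPlus} = 0 ⇒ p_{MedCo} = 8.4 + 0.3p_{RxPlus}.
At p_{RxPlus} = 27: p_{MedCo} = 8.4 + 0.3·27 = 16.5.

16.5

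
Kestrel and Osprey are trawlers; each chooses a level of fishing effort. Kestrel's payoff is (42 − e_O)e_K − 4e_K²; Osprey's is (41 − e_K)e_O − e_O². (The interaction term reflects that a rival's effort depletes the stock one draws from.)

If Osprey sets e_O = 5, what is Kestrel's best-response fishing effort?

4.625

Expanding Kestrel's payoff: 42e_K − e_Oe_K − 4e_K².
∂π/∂e_K = 42 − e_O − 8e_K = 0, so e_K = 5.25 − 0.125e_O.
At e_O = 5: e_K = 5.25 − 0.125·5 = 4.625.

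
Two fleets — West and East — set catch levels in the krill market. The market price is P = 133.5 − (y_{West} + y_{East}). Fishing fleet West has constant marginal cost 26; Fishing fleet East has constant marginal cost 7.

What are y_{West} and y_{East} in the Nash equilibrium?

Fishing fleet West's profit: π = y_{West}(133.5 − (y_{West} + y_{East})) − 26y_{West}.
∂π/∂y_{West} = 107.5 − 2y_{West} − y_{East} = 0, so y_{West} = 53.75 − 0.5y_{East}.
By the same steps for East: y_{East} = 63.25 − 0.5y_{West}.
Plugging y_{East} into West's best response: y_{West} = 53.75 − 0.5(63.25 − 0.5y_{West}) ⇒ 0.75y_{West} = 22.125, so y_{West} = 29.5.
Then y_{East} = 63.25 − 0.5·29.5 = 48.5.

29.5, 48.5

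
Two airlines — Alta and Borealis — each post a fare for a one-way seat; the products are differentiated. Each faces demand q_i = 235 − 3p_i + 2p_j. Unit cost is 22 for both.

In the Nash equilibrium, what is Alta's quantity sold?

Alta's profit: π = (p_{Alta} − 22)(235 − 3p_{Alta} + 2p_{Borealis}).
∂π/∂p_{Alta} = 301 − 6p_{Alta} + 2p_{Borealis} = 0 ⇒ p_{Alta} = 301/6 + (1/3)p_{Borealis}.
By symmetry p_{Borealis} = p_{Alta}; substituting into the reaction function, (2/3)p_{Alta} = 301/6 and p_{Alta} = 75.25.
q_{Alta} = 235 − 3·75.25 + 2·75.25 = 159.75.

159.75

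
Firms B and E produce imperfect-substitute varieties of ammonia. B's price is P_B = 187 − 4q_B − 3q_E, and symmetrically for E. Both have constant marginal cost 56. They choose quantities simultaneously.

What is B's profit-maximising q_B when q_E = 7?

Firm B's profit: π = q_B(187 − 4q_B − 3q_E) − 56q_B.
∂π/∂q_B = 131 − 8q_B − 3q_E = 0 ⇒ q_B = 16.375 − 0.375q_E.
At q_E = 7: q_B = 16.375 − 0.375·7 = 13.75.

13.75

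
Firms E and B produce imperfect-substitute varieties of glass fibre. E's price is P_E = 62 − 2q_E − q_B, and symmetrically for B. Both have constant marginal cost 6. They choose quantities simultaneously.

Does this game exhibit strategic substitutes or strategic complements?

strategic substitutes

Firm E's profit: π = q_E(62 − 2q_E − q_B) − 6q_E.
∂π/∂q_E = 56 − 4q_E − q_B = 0 ⇒ q_E = 14 − 0.25q_B.
The best-response slope dq_E/dq_B = −0.25 < 0: the reaction function is downward-sloping, so the choices are strategic substitutes.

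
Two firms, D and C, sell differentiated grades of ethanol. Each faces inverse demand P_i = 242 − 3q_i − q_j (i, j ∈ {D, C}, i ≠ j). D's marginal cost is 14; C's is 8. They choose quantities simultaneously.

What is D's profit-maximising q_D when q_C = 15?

Firm D's profit: π = q_D(242 − 3q_D − q_C) − 14q_D.
∂π/∂q_D = 228 − 6q_D − q_C = 0 ⇒ q_D = 38 − (1/6)q_C.
At q_C = 15: q_D = 38 − (1/6)·15 = 35.5.

35.5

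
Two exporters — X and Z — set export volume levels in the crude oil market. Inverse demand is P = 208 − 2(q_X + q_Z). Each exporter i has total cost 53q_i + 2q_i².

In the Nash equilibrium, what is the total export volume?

Exporter X's profit: π = q_X(208 − 2(q_X + q_Z)) − 53q_X − 2q_X².
∂π/∂q_X = 155 − 8q_X − 2q_Z = 0, so q_X = 19.375 − 0.25q_Z.
By symmetry q_Z = q_X; substituting into the reaction function, 1.25q_X = 19.375 and q_X = 15.5.
Total export volume: 15.5 + 15.5 = 31.

31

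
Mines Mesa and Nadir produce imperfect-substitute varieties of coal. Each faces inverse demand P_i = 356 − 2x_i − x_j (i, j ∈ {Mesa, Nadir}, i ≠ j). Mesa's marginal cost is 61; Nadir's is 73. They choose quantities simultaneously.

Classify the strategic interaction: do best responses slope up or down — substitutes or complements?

Mine Mesa's profit: π = x_{Mesa}(356 − 2x_{Mesa} − x_{Nadir}) − 61x_{Mesa}.
∂π/∂x_{Mesa} = 295 − 4x_{Mesa} − x_{Nadir} = 0 ⇒ x_{Mesa} = 73.75 − 0.25x_{Nadir}.
The best-response slope dx_{Mesa}/dx_{Nadir} = −0.25 < 0: the reaction function is downward-sloping, so the choices are strategic substitutes.

strategic substitutes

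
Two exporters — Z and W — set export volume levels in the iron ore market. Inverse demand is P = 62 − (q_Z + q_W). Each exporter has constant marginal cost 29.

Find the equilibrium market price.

40

Exporter Z's profit: π = q_Z(62 − (q_Z + q_W)) − 29q_Z.
∂π/∂q_Z = 33 − 2q_Z − q_W = 0, so q_Z = 16.5 − 0.5q_W.
By symmetry q_W = q_Z; substituting into the reaction function, 1.5q_Z = 16.5 and q_Z = 11.
Equilibrium price: P = 62 − 22 = 40.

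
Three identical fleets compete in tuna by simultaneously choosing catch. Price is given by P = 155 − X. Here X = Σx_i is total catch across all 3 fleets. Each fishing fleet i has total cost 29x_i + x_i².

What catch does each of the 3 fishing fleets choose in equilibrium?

21

A representative fishing fleet's profit is π_i = x_i(155 − X) − 29x_i − x_i², with X = x_i + Σ_{j≠i} x_j.
First-order condition: 126 − 4x_i − Σ_{j≠i} x_j = 0.
With identical fishing fleets, set every x_j = x: then 126 − 4x − 2x = 0, i.e. x = 126/6 = 21.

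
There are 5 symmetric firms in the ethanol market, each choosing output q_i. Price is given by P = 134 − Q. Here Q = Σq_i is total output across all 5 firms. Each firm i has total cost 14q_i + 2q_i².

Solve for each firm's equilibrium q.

A representative firm's profit is π_i = q_i(134 − Q) − 14q_i − 2q_i², with Q = q_i + Σ_{j≠i} q_j.
First-order condition: 120 − 6q_i − Σ_{j≠i} q_j = 0.
In a symmetric equilibrium every firm chooses the same q, so Σ_{j≠i} q_j = 4q. The condition becomes 120 − 10q = 0, giving q = 120/10 = 12.

12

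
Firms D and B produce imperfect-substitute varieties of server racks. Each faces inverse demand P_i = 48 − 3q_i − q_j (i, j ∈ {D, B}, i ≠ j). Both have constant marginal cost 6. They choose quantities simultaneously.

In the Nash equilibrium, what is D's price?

Firm D's profit: π = q_D(48 − 3q_D − q_B) − 6q_D.
∂π/∂q_D = 42 − 6q_D − q_B = 0 ⇒ q_D = 7 − (1/6)q_B.
The game is symmetric, so in equilibrium q_B = q_D: the reaction function gives (7/6)q_D = 7, hence q_D = 6.
P_D = 48 − 3·6 − 6 = 24.

24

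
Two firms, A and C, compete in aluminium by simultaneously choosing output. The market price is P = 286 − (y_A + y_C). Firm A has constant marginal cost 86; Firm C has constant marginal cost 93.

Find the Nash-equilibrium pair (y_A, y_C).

Firm A's profit: π = y_A(286 − (y_A + y_C)) − 86y_A.
∂π/∂y_A = 200 − 2y_A − y_C = 0, so y_A = 100 − 0.5y_C.
By the same steps for C: y_C = 96.5 − 0.5y_A.
Plugging y_C into A's best response: y_A = 100 − 0.5(96.5 − 0.5y_A) ⇒ 0.75y_A = 51.75, so y_A = 69.
Then y_C = 96.5 − 0.5·69 = 62.

69, 62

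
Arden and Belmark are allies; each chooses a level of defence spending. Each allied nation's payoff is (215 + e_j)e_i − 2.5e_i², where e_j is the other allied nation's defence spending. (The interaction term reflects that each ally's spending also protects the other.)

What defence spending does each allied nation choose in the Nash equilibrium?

Arden's payoff is (215 + e_B)e_A − 2.5e_A².
∂π/∂e_A = 215 + e_B − 5e_A = 0, so e_A = 43 + 0.2e_B.
The game is symmetric, so in equilibrium e_B = e_A: the reaction function gives 0.8e_A = 43, hence e_A = 53.75.

53.75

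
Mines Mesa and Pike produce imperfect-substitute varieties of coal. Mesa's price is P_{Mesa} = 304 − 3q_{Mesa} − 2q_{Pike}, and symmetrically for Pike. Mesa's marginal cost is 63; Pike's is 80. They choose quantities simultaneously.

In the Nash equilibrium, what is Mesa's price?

156.5625

Mine Mesa's profit: π = q_{Mesa}(304 − 3q_{Mesa} − 2q_{Pike}) − 63q_{Mesa}.
∂π/∂q_{Mesa} = 241 − 6q_{Mesa} − 2q_{Pike} = 0 ⇒ q_{Mesa} = 241/6 − (1/3)q_{Pike}.
Similarly q_{Pike} = 112/3 − (1/3)q_{Mesa}.
Plugging q_{Pike} into Mesa's best response: q_{Mesa} = 241/6 − (1/3)(112/3 − (1/3)q_{Mesa}) ⇒ (8/9)q_{Mesa} = 499/18, so q_{Mesa} = 31.1875.
Then q_{Pike} = 112/3 − (1/3)·31.1875 = 26.9375.
P_{Mesa} = 304 − 3·31.1875 − 2·26.9375 = 156.5625.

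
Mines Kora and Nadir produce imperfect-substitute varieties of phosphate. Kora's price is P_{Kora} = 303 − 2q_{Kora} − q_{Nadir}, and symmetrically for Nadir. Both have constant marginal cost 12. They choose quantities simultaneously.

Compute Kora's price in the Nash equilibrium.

Mine Kora's profit: π = q_{Kora}(303 − 2q_{Kora} − q_{Nadir}) − 12q_{Kora}.
∂π/∂q_{Kora} = 291 − 4q_{Kora} − q_{Nadir} = 0 ⇒ q_{Kora} = 72.75 − 0.25q_{Nadir}.
Setting q_{Kora} = q_{Nadir} in the reaction function: q_{Kora} = 72.75 − 0.25q_{Kora}, so q_{Kora} = 72.75 / 1.25 = 58.2.
P_{Kora} = 303 − 2·58.2 − 58.2 = 128.4.

128.4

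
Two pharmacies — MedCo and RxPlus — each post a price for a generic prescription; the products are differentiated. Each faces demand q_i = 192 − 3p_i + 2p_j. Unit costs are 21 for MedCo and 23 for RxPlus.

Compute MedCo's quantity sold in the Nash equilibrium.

MedCo's profit: π = (p_{MedCo} − 21)(192 − 3p_{MedCo} + 2p_{RxPlus}).
∂π/∂p_{MedCo} = 255 − 6p_{MedCo} + 2p_{RxPlus} = 0 ⇒ p_{MedCo} = 42.5 + (1/3)p_{RxPlus}.
Similarly p_{RxPlus} = 43.5 + (1/3)p_{MedCo}.
Solving the two reaction functions simultaneously: (1 − (1/3)(1/3))p_{MedCo} = 42.5 + (1/3)·43.5, so (8/9)p_{MedCo} = 57 and p_{MedCo} = 64.125.
Then p_{RxPlus} = 43.5 + (1/3)·64.125 = 64.875.
q_{MedCo} = 192 − 3·64.125 + 2·64.875 = 129.375.

129.375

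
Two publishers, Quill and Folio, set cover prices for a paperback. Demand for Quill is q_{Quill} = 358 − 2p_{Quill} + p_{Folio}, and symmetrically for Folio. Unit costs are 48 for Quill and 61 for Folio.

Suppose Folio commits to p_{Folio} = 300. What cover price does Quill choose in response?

188.5

Quill's profit: π = (p_{Quill} − 48)(358 − 2p_{Quill} + p_{Folio}).
∂π/∂p_{Quill} = 454 − 4p_{Quill} + p_{Folio} = 0 ⇒ p_{Quill} = 113.5 + 0.25p_{Folio}.
At p_{Folio} = 300: p_{Quill} = 113.5 + 0.25·300 = 188.5.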